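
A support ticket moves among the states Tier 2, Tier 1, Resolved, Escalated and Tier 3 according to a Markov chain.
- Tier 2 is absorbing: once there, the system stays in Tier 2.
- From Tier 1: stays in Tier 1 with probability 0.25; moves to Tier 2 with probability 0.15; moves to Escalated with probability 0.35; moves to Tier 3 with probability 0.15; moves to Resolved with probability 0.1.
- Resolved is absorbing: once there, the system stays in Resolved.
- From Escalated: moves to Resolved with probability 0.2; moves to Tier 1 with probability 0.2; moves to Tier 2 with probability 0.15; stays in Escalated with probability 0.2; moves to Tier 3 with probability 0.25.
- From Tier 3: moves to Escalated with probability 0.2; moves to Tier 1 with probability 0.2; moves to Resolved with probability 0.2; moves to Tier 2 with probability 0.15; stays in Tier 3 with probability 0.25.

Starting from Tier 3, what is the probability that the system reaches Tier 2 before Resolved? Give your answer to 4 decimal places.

0.4560

Let h(s) be the probability of absorption at Tier 2 starting from transient state s. Then h(Tier 2) = 1 and h(Resolved) = 0. By first-step analysis:
h(Tier 1) = 0.15·1 + 0.25·h(Tier 1) + 0.1·0 + 0.35·h(Escalated) + 0.15·h(Tier 3)
h(Escalated) = 0.15·1 + 0.2·h(Tier 1) + 0.2·0 + 0.2·h(Escalated) + 0.25·h(Tier 3)
h(Tier 3) = 0.15·1 + 0.2·h(Tier 1) + 0.2·0 + 0.2·h(Escalated) + 0.25·h(Tier 3)
Solving: h(Tier 1) = 0.5040, h(Escalated) = 0.4560, h(Tier 3) = 0.4560.
Starting from Tier 3, the probability is 0.4560.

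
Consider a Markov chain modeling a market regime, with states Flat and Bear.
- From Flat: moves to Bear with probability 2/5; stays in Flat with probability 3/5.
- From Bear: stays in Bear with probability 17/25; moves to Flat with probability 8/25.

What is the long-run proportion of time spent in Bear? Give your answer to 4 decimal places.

Let the stationary distribution be π with π = πP and π_1 + π_2 = 1.
π_1 = 0.6·π_1 + 0.32·π_2
Solving with the normalization constraint gives π = (0.4444, 0.5556).
So the stationary probability of Bear is 0.5556.

0.5556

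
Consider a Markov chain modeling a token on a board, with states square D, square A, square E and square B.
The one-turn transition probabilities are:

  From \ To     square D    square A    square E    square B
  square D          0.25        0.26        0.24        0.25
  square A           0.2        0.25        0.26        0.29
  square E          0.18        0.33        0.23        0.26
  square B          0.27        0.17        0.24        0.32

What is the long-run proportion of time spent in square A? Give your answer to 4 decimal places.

Let the stationary distribution be π with π = πP and π_1 + π_2 + π_3 + π_4 = 1.
π_1 = 0.25·π_1 + 0.2·π_2 + 0.18·π_3 + 0.27·π_4
π_2 = 0.26·π_1 + 0.25·π_2 + 0.33·π_3 + 0.17·π_4
π_3 = 0.24·π_1 + 0.26·π_2 + 0.23·π_3 + 0.24·π_4
Solving with the normalization constraint gives π = (0.2262, 0.2491, 0.2426, 0.2821).
So the stationary probability of square A is 0.2491.

0.2491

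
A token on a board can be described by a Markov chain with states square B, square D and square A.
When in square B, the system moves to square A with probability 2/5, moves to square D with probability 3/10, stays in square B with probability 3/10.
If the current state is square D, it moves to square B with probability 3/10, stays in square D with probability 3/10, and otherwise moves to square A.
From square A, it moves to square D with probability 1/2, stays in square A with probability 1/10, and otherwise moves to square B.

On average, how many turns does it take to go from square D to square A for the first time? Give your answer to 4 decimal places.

Let t(s) be the expected number of turns to first reach square A from state s, with t(square A) = 0. Conditioning on the first turn:
t(square B) = 1 + 0.3·t(square B) + 0.3·t(square D)
t(square D) = 1 + 0.3·t(square B) + 0.3·t(square D)
Solving: t(square B) = 2.5000, t(square D) = 2.5000.
Expected turns from square D to square A: 2.5000.

2.5000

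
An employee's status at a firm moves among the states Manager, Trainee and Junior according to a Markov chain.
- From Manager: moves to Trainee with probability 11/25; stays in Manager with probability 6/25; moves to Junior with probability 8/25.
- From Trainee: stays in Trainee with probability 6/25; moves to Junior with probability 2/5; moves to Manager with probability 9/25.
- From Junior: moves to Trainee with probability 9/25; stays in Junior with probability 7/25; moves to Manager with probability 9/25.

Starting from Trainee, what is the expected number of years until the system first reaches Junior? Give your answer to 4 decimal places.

Let t(s) be the expected number of years to first reach Junior from state s, with t(Junior) = 0. Conditioning on the first year:
t(Manager) = 1 + 0.24·t(Manager) + 0.44·t(Trainee)
t(Trainee) = 1 + 0.36·t(Manager) + 0.24·t(Trainee)
Solving: t(Manager) = 2.8626, t(Trainee) = 2.6718.
Expected years from Trainee to Junior: 2.6718.

2.6718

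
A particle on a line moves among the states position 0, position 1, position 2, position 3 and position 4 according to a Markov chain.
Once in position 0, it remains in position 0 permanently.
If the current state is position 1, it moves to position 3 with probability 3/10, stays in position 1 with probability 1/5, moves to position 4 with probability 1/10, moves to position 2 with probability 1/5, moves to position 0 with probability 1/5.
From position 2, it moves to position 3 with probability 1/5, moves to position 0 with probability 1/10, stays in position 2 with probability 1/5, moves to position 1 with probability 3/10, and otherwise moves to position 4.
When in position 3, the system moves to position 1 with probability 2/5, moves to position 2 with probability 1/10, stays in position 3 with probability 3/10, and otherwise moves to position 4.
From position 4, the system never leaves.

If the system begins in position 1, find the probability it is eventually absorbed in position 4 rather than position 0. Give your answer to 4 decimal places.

Let h(s) be the probability of absorption at position 4 starting from transient state s. Then h(position 4) = 1 and h(position 0) = 0. By first-step analysis:
h(position 1) = 0.2·0 + 0.2·h(position 1) + 0.2·h(position 2) + 0.3·h(position 3) + 0.1·1
h(position 2) = 0.1·0 + 0.3·h(position 1) + 0.2·h(position 2) + 0.2·h(position 3) + 0.2·1
h(position 3) = 0.4·h(position 1) + 0.1·h(position 2) + 0.3·h(position 3) + 0.2·1
Solving: h(position 1) = 0.5353, h(position 2) = 0.6208, h(position 3) = 0.6803.
Starting from position 1, the probability is 0.5353.

0.5353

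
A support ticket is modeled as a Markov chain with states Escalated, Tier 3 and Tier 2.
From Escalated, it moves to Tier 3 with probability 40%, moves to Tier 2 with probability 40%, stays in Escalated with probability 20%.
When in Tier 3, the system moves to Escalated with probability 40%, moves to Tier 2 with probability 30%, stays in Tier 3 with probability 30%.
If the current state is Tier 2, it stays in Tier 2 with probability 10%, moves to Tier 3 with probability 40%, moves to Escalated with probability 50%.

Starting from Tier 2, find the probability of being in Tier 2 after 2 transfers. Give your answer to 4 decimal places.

0.3300

Sum over the intermediate state after 1 transfer:
P = P(Tier 2→Escalated)·P(Escalated→Tier 2) + P(Tier 2→Tier 3)·P(Tier 3→Tier 2) + P(Tier 2→Tier 2)·P(Tier 2→Tier 2)
  = 0.5×0.4 + 0.4×0.3 + 0.1×0.1
  = 0.2000 + 0.1200 + 0.0100 = 0.3300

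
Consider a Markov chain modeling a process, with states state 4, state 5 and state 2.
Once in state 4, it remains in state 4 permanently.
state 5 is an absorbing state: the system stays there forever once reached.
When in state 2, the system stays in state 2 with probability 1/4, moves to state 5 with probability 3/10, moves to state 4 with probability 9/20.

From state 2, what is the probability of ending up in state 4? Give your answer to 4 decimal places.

0.6000

Let h(s) be the probability of absorption at state 4 starting from transient state s. Then h(state 4) = 1 and h(state 5) = 0. By first-step analysis:
h(state 2) = 0.45·1 + 0.3·0 + 0.25·h(state 2)
Solving: h(state 2) = 0.6000.
Starting from state 2, the probability is 0.6000.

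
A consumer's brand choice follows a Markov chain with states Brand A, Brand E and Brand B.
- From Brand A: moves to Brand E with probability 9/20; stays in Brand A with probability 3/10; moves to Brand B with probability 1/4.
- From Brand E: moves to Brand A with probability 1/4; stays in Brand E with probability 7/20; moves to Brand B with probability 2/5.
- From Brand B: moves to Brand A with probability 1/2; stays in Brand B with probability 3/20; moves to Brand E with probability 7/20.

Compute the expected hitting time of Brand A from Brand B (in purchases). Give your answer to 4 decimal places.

Let t(s) be the expected number of purchases to first reach Brand A from state s, with t(Brand A) = 0. Conditioning on the first purchase:
t(Brand E) = 1 + 0.35·t(Brand E) + 0.4·t(Brand B)
t(Brand B) = 1 + 0.35·t(Brand E) + 0.15·t(Brand B)
Solving: t(Brand E) = 3.0303, t(Brand B) = 2.4242.
Expected purchases from Brand B to Brand A: 2.4242.

2.4242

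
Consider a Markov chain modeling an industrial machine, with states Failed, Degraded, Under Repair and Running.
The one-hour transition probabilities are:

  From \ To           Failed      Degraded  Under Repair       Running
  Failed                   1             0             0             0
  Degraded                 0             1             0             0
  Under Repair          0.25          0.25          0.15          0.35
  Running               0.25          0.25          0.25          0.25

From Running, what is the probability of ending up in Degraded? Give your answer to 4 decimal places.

0.5000

Let h(s) be the probability of absorption at Degraded starting from transient state s. Then h(Degraded) = 1 and h(Failed) = 0. By first-step analysis:
h(Under Repair) = 0.25·0 + 0.25·1 + 0.15·h(Under Repair) + 0.35·h(Running)
h(Running) = 0.25·0 + 0.25·1 + 0.25·h(Under Repair) + 0.25·h(Running)
Solving: h(Under Repair) = 0.5000, h(Running) = 0.5000.
Starting from Running, the probability is 0.5000.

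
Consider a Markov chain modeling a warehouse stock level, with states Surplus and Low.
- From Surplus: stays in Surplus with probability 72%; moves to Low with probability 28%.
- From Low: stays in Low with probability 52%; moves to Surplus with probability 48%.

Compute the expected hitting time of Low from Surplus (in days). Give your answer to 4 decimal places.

Let t(s) be the expected number of days to first reach Low from state s, with t(Low) = 0. Conditioning on the first day:
t(Surplus) = 1 + 0.72·t(Surplus)
Solving: t(Surplus) = 3.5714.
Expected days from Surplus to Low: 3.5714.

3.5714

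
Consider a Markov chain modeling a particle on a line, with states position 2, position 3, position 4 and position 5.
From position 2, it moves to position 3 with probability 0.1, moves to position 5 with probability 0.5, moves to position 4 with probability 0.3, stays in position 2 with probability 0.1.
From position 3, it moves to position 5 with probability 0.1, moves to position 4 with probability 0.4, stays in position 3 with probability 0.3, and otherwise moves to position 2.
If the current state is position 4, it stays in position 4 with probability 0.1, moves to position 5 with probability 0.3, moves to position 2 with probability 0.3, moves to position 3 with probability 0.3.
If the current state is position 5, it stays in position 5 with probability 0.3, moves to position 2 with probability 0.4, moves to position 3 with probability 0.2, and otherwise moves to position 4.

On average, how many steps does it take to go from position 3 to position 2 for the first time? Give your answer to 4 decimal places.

3.7801

Let t(s) be the expected number of steps to first reach position 2 from state s, with t(position 2) = 0. Conditioning on the first step:
t(position 3) = 1 + 0.3·t(position 3) + 0.4·t(position 4) + 0.1·t(position 5)
t(position 4) = 1 + 0.3·t(position 3) + 0.1·t(position 4) + 0.3·t(position 5)
t(position 5) = 1 + 0.2·t(position 3) + 0.1·t(position 4) + 0.3·t(position 5)
Solving: t(position 3) = 3.7801, t(position 4) = 3.3677, t(position 5) = 2.9897.
Expected steps from position 3 to position 2: 3.7801.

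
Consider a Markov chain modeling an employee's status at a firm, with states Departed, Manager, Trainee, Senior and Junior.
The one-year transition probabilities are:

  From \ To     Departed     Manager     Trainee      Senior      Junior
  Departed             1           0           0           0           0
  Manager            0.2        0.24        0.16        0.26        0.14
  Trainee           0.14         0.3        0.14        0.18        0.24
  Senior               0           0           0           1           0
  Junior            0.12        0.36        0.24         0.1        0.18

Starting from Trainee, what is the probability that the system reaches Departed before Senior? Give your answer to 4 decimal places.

Let h(s) be the probability of absorption at Departed starting from transient state s. Then h(Departed) = 1 and h(Senior) = 0. By first-step analysis:
h(Manager) = 0.2·1 + 0.24·h(Manager) + 0.16·h(Trainee) + 0.26·0 + 0.14·h(Junior)
h(Trainee) = 0.14·1 + 0.3·h(Manager) + 0.14·h(Trainee) + 0.18·0 + 0.24·h(Junior)
h(Junior) = 0.12·1 + 0.36·h(Manager) + 0.24·h(Trainee) + 0.1·0 + 0.18·h(Junior)
Solving: h(Manager) = 0.4452, h(Trainee) = 0.4502, h(Junior) = 0.4736.
Starting from Trainee, the probability is 0.4502.

0.4502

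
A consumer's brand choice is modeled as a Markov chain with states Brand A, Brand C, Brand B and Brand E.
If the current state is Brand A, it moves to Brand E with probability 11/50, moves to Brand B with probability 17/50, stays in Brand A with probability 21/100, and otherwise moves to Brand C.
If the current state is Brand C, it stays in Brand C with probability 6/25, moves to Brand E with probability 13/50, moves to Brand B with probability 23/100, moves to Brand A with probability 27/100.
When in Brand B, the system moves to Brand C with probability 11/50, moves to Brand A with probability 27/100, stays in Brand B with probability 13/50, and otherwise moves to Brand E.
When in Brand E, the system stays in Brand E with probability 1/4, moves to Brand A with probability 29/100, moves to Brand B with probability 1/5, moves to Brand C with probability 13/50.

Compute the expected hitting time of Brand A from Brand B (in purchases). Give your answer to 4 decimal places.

Let t(s) be the expected number of purchases to first reach Brand A from state s, with t(Brand A) = 0. Conditioning on the first purchase:
t(Brand C) = 1 + 0.24·t(Brand C) + 0.23·t(Brand B) + 0.26·t(Brand E)
t(Brand B) = 1 + 0.22·t(Brand C) + 0.26·t(Brand B) + 0.25·t(Brand E)
t(Brand E) = 1 + 0.26·t(Brand C) + 0.2·t(Brand B) + 0.25·t(Brand E)
Solving: t(Brand C) = 3.6350, t(Brand B) = 3.6357, t(Brand E) = 3.5630.
Expected purchases from Brand B to Brand A: 3.6357.

3.6357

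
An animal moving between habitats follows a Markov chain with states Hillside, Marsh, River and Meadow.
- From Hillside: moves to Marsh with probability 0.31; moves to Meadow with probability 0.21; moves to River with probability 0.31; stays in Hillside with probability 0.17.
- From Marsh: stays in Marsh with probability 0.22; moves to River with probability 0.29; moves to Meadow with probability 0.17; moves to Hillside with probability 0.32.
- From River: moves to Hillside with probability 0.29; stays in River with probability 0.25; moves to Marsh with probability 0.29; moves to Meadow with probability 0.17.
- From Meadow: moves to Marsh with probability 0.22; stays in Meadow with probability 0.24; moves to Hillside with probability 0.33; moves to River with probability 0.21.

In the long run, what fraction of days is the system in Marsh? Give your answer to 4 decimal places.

Let the stationary distribution be π with π = πP and π_1 + π_2 + π_3 + π_4 = 1.
π_1 = 0.17·π_1 + 0.32·π_2 + 0.29·π_3 + 0.33·π_4
π_2 = 0.31·π_1 + 0.22·π_2 + 0.29·π_3 + 0.22·π_4
π_3 = 0.31·π_1 + 0.29·π_2 + 0.25·π_3 + 0.21·π_4
Solving with the normalization constraint gives π = (0.2729, 0.2634, 0.2691, 0.1945).
So the stationary probability of Marsh is 0.2634.

0.2634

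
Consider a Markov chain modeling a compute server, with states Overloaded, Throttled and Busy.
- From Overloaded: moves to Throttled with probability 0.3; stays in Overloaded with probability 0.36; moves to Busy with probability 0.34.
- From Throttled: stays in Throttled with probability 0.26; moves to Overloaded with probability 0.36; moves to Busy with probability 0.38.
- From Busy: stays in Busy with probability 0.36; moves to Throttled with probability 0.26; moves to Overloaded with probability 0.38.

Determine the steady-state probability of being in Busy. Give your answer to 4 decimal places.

0.3582

Let the stationary distribution be π with π = πP and π_1 + π_2 + π_3 = 1.
π_1 = 0.36·π_1 + 0.36·π_2 + 0.38·π_3
π_2 = 0.3·π_1 + 0.26·π_2 + 0.26·π_3
Solving with the normalization constraint gives π = (0.3672, 0.2747, 0.3582).
So the stationary probability of Busy is 0.3582.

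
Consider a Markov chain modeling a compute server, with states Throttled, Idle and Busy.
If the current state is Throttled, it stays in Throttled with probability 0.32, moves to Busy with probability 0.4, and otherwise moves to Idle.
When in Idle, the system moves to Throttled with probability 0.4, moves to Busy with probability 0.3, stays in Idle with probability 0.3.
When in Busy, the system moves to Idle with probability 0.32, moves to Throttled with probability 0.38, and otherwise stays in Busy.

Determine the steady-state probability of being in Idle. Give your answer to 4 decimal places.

Let the stationary distribution be π with π = πP and π_1 + π_2 + π_3 = 1.
π_1 = 0.32·π_1 + 0.4·π_2 + 0.38·π_3
π_2 = 0.28·π_1 + 0.3·π_2 + 0.32·π_3
Solving with the normalization constraint gives π = (0.3641, 0.2994, 0.3364).
So the stationary probability of Idle is 0.2994.

0.2994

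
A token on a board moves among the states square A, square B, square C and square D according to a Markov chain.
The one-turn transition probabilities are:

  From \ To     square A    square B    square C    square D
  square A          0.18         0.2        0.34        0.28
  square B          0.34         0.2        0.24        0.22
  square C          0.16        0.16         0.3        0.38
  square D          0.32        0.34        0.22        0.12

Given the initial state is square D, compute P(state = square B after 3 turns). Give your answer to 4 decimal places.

Propagate the distribution vector 3 turns from square D.
After 0 turns: (0.0000, 0.0000, 0.0000, 1.0000)
After 1 turn: (0.3200, 0.3400, 0.2200, 0.1200)
After 2 turns: (0.2468, 0.2080, 0.2828, 0.2624)
After 3 turns: (0.2444, 0.2254, 0.2764, 0.2538)
P(in square B after 3 turns) = 0.2254

0.2254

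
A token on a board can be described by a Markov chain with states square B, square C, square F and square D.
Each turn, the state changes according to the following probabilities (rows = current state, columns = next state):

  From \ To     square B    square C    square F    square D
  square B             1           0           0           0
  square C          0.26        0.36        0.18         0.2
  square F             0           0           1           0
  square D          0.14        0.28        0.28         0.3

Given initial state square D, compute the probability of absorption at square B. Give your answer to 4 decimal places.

0.4143

Let h(s) be the probability of absorption at square B starting from transient state s. Then h(square B) = 1 and h(square F) = 0. By first-step analysis:
h(square C) = 0.26·1 + 0.36·h(square C) + 0.18·0 + 0.2·h(square D)
h(square D) = 0.14·1 + 0.28·h(square C) + 0.28·0 + 0.3·h(square D)
Solving: h(square C) = 0.5357, h(square D) = 0.4143.
Starting from square D, the probability is 0.4143.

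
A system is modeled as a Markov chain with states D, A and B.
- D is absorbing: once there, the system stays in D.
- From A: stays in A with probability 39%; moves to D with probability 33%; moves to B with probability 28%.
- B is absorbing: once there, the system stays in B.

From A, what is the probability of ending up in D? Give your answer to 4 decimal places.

0.5410

Let h(s) be the probability of absorption at D starting from transient state s. Then h(D) = 1 and h(B) = 0. By first-step analysis:
h(A) = 0.33·1 + 0.39·h(A) + 0.28·0
Solving: h(A) = 0.5410.
Starting from A, the probability is 0.5410.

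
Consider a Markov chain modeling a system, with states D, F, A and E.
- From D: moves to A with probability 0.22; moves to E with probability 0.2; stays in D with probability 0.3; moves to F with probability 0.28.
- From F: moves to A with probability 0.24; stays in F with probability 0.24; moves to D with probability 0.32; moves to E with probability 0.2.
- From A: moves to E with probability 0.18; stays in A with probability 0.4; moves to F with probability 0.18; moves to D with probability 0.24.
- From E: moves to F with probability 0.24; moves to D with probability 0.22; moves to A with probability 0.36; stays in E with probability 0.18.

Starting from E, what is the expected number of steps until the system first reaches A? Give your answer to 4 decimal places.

Let t(s) be the expected number of steps to first reach A from state s, with t(A) = 0. Conditioning on the first step:
t(D) = 1 + 0.3·t(D) + 0.28·t(F) + 0.2·t(E)
t(F) = 1 + 0.32·t(D) + 0.24·t(F) + 0.2·t(E)
t(E) = 1 + 0.22·t(D) + 0.24·t(F) + 0.18·t(E)
Solving: t(D) = 3.9575, t(F) = 3.8814, t(E) = 3.4173.
Expected steps from E to A: 3.4173.

3.4173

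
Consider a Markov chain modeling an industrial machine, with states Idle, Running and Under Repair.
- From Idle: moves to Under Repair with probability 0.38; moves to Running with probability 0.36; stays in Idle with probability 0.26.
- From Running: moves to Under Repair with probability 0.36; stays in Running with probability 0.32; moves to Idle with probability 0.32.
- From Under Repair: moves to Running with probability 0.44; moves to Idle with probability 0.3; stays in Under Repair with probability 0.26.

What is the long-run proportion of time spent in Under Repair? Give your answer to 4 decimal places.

Let the stationary distribution be π with π = πP and π_1 + π_2 + π_3 = 1.
π_1 = 0.26·π_1 + 0.32·π_2 + 0.3·π_3
π_2 = 0.36·π_1 + 0.32·π_2 + 0.44·π_3
Solving with the normalization constraint gives π = (0.2956, 0.3717, 0.3326).
So the stationary probability of Under Repair is 0.3326.

0.3326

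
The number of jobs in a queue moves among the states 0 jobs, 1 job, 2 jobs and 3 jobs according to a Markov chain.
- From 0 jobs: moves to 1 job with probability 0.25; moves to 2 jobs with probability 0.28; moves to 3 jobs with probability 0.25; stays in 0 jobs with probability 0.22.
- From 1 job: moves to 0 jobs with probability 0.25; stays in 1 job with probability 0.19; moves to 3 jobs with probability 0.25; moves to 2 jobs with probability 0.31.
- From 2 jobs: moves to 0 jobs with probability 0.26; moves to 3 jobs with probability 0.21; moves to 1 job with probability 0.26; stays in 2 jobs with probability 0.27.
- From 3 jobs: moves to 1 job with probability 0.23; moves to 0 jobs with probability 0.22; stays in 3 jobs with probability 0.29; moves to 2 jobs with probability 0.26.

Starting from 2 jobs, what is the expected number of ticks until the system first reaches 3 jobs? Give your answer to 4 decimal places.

Let t(s) be the expected number of ticks to first reach 3 jobs from state s, with t(3 jobs) = 0. Conditioning on the first tick:
t(0 jobs) = 1 + 0.22·t(0 jobs) + 0.25·t(1 job) + 0.28·t(2 jobs)
t(1 job) = 1 + 0.25·t(0 jobs) + 0.19·t(1 job) + 0.31·t(2 jobs)
t(2 jobs) = 1 + 0.26·t(0 jobs) + 0.26·t(1 job) + 0.27·t(2 jobs)
Solving: t(0 jobs) = 4.1906, t(1 job) = 4.1953, t(2 jobs) = 4.3566.
Expected ticks from 2 jobs to 3 jobs: 4.3566.

4.3566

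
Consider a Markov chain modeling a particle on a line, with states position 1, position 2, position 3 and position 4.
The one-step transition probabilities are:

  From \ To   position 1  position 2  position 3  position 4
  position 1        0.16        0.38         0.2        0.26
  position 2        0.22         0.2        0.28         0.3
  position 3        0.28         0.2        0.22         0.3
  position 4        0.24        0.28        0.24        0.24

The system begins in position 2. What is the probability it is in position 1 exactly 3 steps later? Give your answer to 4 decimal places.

Propagate the distribution vector 3 steps from position 2.
After 0 steps: (0.0000, 1.0000, 0.0000, 0.0000)
After 1 step: (0.2200, 0.2000, 0.2800, 0.3000)
After 2 steps: (0.2296, 0.2636, 0.2336, 0.2732)
After 3 steps: (0.2257, 0.2632, 0.2367, 0.2744)
P(in position 1 after 3 steps) = 0.2257

0.2257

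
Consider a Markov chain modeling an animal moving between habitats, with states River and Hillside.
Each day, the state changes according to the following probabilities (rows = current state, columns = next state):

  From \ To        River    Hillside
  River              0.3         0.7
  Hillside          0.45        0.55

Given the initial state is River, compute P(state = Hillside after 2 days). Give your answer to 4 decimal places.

0.5950

Sum over the intermediate state after 1 day:
P = P(River→River)·P(River→Hillside) + P(River→Hillside)·P(Hillside→Hillside)
  = 0.3×0.7 + 0.7×0.55
  = 0.2100 + 0.3850 = 0.5950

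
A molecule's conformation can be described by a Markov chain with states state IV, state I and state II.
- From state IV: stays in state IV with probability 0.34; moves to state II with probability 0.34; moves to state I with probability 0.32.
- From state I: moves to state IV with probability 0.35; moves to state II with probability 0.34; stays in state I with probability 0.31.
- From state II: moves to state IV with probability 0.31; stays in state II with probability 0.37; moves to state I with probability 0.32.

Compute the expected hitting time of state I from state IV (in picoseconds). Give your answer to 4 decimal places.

3.1250

Let t(s) be the expected number of picoseconds to first reach state I from state s, with t(state I) = 0. Conditioning on the first picosecond:
t(state IV) = 1 + 0.34·t(state IV) + 0.34·t(state II)
t(state II) = 1 + 0.31·t(state IV) + 0.37·t(state II)
Solving: t(state IV) = 3.1250, t(state II) = 3.1250.
Expected picoseconds from state IV to state I: 3.1250.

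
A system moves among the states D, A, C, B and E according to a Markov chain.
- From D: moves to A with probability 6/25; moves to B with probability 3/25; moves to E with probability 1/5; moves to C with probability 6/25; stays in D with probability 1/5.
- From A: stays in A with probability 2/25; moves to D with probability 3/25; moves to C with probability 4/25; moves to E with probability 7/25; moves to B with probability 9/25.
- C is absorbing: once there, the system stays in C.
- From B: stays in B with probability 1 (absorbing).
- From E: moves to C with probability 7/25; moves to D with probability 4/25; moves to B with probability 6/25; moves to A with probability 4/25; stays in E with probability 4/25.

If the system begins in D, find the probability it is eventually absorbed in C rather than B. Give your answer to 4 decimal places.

0.5493

Let h(s) be the probability of absorption at C starting from transient state s. Then h(C) = 1 and h(B) = 0. By first-step analysis:
h(D) = 0.2·h(D) + 0.24·h(A) + 0.24·1 + 0.12·0 + 0.2·h(E)
h(A) = 0.12·h(D) + 0.08·h(A) + 0.16·1 + 0.36·0 + 0.28·h(E)
h(E) = 0.16·h(D) + 0.16·h(A) + 0.28·1 + 0.24·0 + 0.16·h(E)
Solving: h(D) = 0.5493, h(A) = 0.4022, h(E) = 0.5146.
Starting from D, the probability is 0.5493.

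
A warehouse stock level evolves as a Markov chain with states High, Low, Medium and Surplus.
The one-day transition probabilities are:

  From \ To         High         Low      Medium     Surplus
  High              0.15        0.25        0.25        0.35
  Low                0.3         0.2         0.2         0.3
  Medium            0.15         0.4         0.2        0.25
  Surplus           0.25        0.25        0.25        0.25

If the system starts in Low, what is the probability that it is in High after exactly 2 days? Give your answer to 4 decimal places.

Propagate the distribution vector 2 days from Low.
After 0 days: (0.0000, 1.0000, 0.0000, 0.0000)
After 1 day: (0.3000, 0.2000, 0.2000, 0.3000)
After 2 days: (0.2100, 0.2700, 0.2300, 0.2900)
P(in High after 2 days) = 0.2100

0.2100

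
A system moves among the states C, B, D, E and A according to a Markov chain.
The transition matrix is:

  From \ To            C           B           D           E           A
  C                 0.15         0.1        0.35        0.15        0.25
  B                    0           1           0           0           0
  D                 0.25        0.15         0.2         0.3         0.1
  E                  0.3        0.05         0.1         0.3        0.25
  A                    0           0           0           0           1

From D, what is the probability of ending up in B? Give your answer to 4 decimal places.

0.3888

Let h(s) be the probability of absorption at B starting from transient state s. Then h(B) = 1 and h(A) = 0. By first-step analysis:
h(C) = 0.15·h(C) + 0.1·1 + 0.35·h(D) + 0.15·h(E) + 0.25·0
h(D) = 0.25·h(C) + 0.15·1 + 0.2·h(D) + 0.3·h(E) + 0.1·0
h(E) = 0.3·h(C) + 0.05·1 + 0.1·h(D) + 0.3·h(E) + 0.25·0
Solving: h(C) = 0.3247, h(D) = 0.3888, h(E) = 0.2661.
Starting from D, the probability is 0.3888.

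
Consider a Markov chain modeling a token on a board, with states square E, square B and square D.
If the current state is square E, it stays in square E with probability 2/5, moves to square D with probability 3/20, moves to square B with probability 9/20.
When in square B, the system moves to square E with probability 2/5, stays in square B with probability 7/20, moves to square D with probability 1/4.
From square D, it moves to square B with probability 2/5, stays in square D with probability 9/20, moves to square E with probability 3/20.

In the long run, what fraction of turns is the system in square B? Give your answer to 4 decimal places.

Let the stationary distribution be π with π = πP and π_1 + π_2 + π_3 = 1.
π_1 = 0.4·π_1 + 0.4·π_2 + 0.15·π_3
π_2 = 0.45·π_1 + 0.35·π_2 + 0.4·π_3
Solving with the normalization constraint gives π = (0.3323, 0.3968, 0.2710).
So the stationary probability of square B is 0.3968.

0.3968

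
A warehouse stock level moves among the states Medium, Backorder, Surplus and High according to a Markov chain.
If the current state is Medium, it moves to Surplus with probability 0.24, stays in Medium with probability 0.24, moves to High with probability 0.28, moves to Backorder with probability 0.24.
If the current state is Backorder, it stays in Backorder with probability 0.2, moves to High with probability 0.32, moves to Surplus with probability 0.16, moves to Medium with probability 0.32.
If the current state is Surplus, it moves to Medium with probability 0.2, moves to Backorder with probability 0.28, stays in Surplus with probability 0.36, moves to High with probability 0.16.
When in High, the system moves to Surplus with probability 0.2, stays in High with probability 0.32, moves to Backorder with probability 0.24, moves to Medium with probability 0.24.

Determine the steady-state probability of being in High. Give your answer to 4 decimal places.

Let the stationary distribution be π with π = πP and π_1 + π_2 + π_3 + π_4 = 1.
π_1 = 0.24·π_1 + 0.32·π_2 + 0.2·π_3 + 0.24·π_4
π_2 = 0.24·π_1 + 0.2·π_2 + 0.28·π_3 + 0.24·π_4
π_3 = 0.24·π_1 + 0.16·π_2 + 0.36·π_3 + 0.2·π_4
Solving with the normalization constraint gives π = (0.2497, 0.2399, 0.2386, 0.2718).
So the stationary probability of High is 0.2718.

0.2718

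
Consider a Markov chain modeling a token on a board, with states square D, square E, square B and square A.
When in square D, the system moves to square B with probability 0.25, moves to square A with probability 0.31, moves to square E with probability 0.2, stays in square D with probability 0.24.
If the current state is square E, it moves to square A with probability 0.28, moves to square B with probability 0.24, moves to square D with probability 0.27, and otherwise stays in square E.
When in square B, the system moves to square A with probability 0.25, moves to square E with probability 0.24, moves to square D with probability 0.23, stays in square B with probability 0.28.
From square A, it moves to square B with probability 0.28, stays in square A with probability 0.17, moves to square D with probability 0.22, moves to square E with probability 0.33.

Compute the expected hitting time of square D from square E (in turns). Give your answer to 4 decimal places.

Let t(s) be the expected number of turns to first reach square D from state s, with t(square D) = 0. Conditioning on the first turn:
t(square E) = 1 + 0.21·t(square E) + 0.24·t(square B) + 0.28·t(square A)
t(square B) = 1 + 0.24·t(square E) + 0.28·t(square B) + 0.25·t(square A)
t(square A) = 1 + 0.33·t(square E) + 0.28·t(square B) + 0.17·t(square A)
Solving: t(square E) = 4.0432, t(square B) = 4.2058, t(square A) = 4.2312.
Expected turns from square E to square D: 4.0432.

4.0432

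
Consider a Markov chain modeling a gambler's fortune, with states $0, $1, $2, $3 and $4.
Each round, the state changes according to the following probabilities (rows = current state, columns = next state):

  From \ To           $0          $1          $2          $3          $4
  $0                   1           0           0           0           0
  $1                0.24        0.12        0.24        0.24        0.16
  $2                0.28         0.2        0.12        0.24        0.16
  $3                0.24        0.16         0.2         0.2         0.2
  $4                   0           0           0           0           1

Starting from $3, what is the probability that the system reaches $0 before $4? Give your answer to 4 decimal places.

Let h(s) be the probability of absorption at $0 starting from transient state s. Then h($0) = 1 and h($4) = 0. By first-step analysis:
h($1) = 0.24·1 + 0.12·h($1) + 0.24·h($2) + 0.24·h($3) + 0.16·0
h($2) = 0.28·1 + 0.2·h($1) + 0.12·h($2) + 0.24·h($3) + 0.16·0
h($3) = 0.24·1 + 0.16·h($1) + 0.2·h($2) + 0.2·h($3) + 0.2·0
Solving: h($1) = 0.5946, h($2) = 0.6091, h($3) = 0.5712.
Starting from $3, the probability is 0.5712.

0.5712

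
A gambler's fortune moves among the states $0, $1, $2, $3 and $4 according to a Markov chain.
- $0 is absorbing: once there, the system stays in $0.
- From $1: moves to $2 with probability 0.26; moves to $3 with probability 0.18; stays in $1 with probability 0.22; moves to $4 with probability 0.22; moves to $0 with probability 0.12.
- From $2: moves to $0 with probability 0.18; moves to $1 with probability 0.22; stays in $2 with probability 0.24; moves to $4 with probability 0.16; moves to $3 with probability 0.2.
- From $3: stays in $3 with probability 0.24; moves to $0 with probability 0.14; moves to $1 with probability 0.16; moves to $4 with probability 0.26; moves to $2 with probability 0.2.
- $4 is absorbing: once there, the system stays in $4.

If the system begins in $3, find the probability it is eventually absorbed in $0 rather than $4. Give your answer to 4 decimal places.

0.3862

Let h(s) be the probability of absorption at $0 starting from transient state s. Then h($0) = 1 and h($4) = 0. By first-step analysis:
h($1) = 0.12·1 + 0.22·h($1) + 0.26·h($2) + 0.18·h($3) + 0.22·0
h($2) = 0.18·1 + 0.22·h($1) + 0.24·h($2) + 0.2·h($3) + 0.16·0
h($3) = 0.14·1 + 0.16·h($1) + 0.2·h($2) + 0.24·h($3) + 0.26·0
Solving: h($1) = 0.3938, h($2) = 0.4525, h($3) = 0.3862.
Starting from $3, the probability is 0.3862.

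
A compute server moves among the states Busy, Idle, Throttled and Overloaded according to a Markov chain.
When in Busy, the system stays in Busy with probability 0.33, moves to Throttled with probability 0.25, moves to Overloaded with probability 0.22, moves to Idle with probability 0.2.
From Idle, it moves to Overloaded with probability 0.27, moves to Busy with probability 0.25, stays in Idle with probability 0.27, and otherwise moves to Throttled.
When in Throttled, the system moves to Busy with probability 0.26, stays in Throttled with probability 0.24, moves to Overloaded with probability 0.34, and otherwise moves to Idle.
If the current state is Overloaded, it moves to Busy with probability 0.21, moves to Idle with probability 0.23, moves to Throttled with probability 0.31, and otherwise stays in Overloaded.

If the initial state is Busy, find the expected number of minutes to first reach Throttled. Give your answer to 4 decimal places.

Let t(s) be the expected number of minutes to first reach Throttled from state s, with t(Throttled) = 0. Conditioning on the first minute:
t(Busy) = 1 + 0.33·t(Busy) + 0.2·t(Idle) + 0.22·t(Overloaded)
t(Idle) = 1 + 0.25·t(Busy) + 0.27·t(Idle) + 0.27·t(Overloaded)
t(Overloaded) = 1 + 0.21·t(Busy) + 0.23·t(Idle) + 0.25·t(Overloaded)
Solving: t(Busy) = 3.9156, t(Idle) = 4.0713, t(Overloaded) = 3.6782.
Expected minutes from Busy to Throttled: 3.9156.

3.9156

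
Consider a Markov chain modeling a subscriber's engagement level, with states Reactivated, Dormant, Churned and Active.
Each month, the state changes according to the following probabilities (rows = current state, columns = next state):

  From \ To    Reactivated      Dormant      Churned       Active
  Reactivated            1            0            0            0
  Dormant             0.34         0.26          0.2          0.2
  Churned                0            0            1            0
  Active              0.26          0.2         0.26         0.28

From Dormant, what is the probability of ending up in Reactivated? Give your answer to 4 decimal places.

Let h(s) be the probability of absorption at Reactivated starting from transient state s. Then h(Reactivated) = 1 and h(Churned) = 0. By first-step analysis:
h(Dormant) = 0.34·1 + 0.26·h(Dormant) + 0.2·0 + 0.2·h(Active)
h(Active) = 0.26·1 + 0.2·h(Dormant) + 0.26·0 + 0.28·h(Active)
Solving: h(Dormant) = 0.6023, h(Active) = 0.5284.
Starting from Dormant, the probability is 0.6023.

0.6023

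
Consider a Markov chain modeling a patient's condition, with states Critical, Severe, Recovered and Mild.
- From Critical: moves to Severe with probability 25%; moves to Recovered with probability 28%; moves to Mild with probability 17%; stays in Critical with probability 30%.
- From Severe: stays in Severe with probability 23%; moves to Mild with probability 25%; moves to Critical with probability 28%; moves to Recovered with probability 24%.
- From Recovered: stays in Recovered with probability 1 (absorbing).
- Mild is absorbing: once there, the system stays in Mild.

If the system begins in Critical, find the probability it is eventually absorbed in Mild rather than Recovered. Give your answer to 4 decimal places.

0.4124

Let h(s) be the probability of absorption at Mild starting from transient state s. Then h(Mild) = 1 and h(Recovered) = 0. By first-step analysis:
h(Critical) = 0.3·h(Critical) + 0.25·h(Severe) + 0.28·0 + 0.17·1
h(Severe) = 0.28·h(Critical) + 0.23·h(Severe) + 0.24·0 + 0.25·1
Solving: h(Critical) = 0.4124, h(Severe) = 0.4746.
Starting from Critical, the probability is 0.4124.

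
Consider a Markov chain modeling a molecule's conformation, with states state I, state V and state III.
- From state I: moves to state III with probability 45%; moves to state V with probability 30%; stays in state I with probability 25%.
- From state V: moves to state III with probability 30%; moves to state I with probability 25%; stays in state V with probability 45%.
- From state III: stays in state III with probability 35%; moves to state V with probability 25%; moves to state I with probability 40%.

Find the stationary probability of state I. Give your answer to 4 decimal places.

Let the stationary distribution be π with π = πP and π_1 + π_2 + π_3 = 1.
π_1 = 0.25·π_1 + 0.25·π_2 + 0.4·π_3
π_2 = 0.3·π_1 + 0.45·π_2 + 0.25·π_3
Solving with the normalization constraint gives π = (0.3046, 0.3315, 0.3639).
So the stationary probability of state I is 0.3046.

0.3046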